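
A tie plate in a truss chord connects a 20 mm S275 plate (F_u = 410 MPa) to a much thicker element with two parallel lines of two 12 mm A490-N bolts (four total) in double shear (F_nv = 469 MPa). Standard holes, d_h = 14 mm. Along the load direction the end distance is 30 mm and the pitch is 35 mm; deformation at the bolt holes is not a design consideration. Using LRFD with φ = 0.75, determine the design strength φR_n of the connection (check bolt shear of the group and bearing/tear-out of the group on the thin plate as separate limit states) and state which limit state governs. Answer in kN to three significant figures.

318 kN (bolt shear governs)

Bolt shear: A_b = π·12²/4 = 113.1 mm²; R_n = 469 × 113.1 × 4 × 2 / 1000 = 424.3 kN → 0.75 × 424.3 = 318 kN.
Bearing (1.5 l_c t F_u ≤ 3.0 d t F_u): upper limit = 3.0·12·20·410 / 1000 = 295.2 kN.
  Edge l_c = 30 − 14/2 = 23 → r_n = 282.9 kN; interior l_c = 35 − 14 = 21 → r_n = 258.3 kN.
  R_n,bearing = 2·282.9 + 2·258.3 = 1082 kN → 0.75 × 1082 = 812 kN.
Bolt shear governs: 318 kN.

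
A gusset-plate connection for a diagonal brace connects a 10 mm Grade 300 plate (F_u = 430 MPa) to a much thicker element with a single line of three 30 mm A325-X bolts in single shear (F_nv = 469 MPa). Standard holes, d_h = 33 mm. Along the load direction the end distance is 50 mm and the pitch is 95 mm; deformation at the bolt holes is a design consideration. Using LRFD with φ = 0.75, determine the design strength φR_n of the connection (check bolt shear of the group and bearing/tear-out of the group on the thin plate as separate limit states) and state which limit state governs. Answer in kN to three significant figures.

594 kN (bearing governs)

Bolt shear: A_b = π·30²/4 = 706.9 mm²; R_n = 469 × 706.9 × 3 × 1 / 1000 = 994.5 kN → 0.75 × 994.5 = 746 kN.
Bearing (1.2 l_c t F_u ≤ 2.4 d t F_u): upper limit = 2.4·30·10·430 / 1000 = 309.6 kN.
  Edge l_c = 50 − 33/2 = 33.5 → r_n = 172.9 kN; interior l_c = 95 − 33 = 62 → r_n = 309.6 kN.
  R_n,bearing = 1·172.9 + 2·309.6 = 792.1 kN → 0.75 × 792.1 = 594 kN.
Bearing governs: 594 kN.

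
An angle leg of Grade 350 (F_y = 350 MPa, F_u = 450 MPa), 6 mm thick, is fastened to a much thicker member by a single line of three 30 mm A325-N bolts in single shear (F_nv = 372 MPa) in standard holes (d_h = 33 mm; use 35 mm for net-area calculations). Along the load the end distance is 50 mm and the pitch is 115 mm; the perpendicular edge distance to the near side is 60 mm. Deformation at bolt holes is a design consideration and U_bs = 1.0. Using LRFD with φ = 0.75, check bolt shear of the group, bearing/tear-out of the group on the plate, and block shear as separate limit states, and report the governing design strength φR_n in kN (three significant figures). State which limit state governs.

320 kN (block shear governs)

Bolt shear: A_b = π·30²/4 = 706.9 mm²; R_n = 372 × 706.9 × 3 × 1 / 1000 = 788.9 kN → 0.75 × 788.9 = 592 kN.
Bearing: edge l_c = 33.5, r_n = 108.5 kN; interior l_c = 82, r_n = 194.4 kN; R_n = 108.5 + 2·194.4 = 497.3 kN → 373 kN.
Block shear: A_gv = 1680, A_nv = 1155, A_nt = 255 mm²; R_n = min(0.6F_uA_nv, 0.6F_yA_gv) + U_bs·F_u·A_nt = 426.6 kN → 320 kN.
Block shear governs: 320 kN.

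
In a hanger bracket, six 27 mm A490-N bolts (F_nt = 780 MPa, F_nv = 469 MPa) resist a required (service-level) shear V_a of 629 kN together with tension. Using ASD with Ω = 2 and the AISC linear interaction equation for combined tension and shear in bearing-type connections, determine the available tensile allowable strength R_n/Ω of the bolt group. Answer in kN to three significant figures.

A_b = π·27²/4 = 572.6 mm²; f_rv = 629 × 1000 / (6 × 572.6) = 183.1 MPa.
F'_nt = 1.3 F_nt − (Ω F_nt / F_nv) f_rv = 1.3·780 − (2·780/469)·183.1 = 405 MPa, capped at F_nt → F'_nt = 405 MPa.
R_n = F'_nt · A_b · n = 405 × 572.6 × 6 / 1000 = 1391 kN.
Allowable strength R_n/Ω = 1391 / 2 = 696 kN.

696 kN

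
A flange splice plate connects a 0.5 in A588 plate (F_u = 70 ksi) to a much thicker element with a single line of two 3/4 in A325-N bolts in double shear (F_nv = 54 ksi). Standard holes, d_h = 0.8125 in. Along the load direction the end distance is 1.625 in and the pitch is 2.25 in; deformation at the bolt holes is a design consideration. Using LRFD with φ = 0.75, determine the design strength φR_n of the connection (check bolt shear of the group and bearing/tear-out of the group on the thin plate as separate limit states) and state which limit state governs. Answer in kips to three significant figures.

71.6 kips (bolt shear governs)

Bolt shear: A_b = π·0.75²/4 = 0.4418 in²; R_n = 54 × 0.4418 × 2 × 2 = 95.43 kips → 0.75 × 95.43 = 71.6 kips.
Bearing (1.2 l_c t F_u ≤ 2.4 d t F_u): upper limit = 2.4·0.75·0.5·70 = 63 kips.
  Edge l_c = 1.625 − 0.8125/2 = 1.219 → r_n = 51.19 kips; interior l_c = 2.25 − 0.8125 = 1.438 → r_n = 60.37 kips.
  R_n,bearing = 1·51.19 + 1·60.37 = 111.6 kips → 0.75 × 111.6 = 83.7 kips.
Bolt shear governs: 71.6 kips.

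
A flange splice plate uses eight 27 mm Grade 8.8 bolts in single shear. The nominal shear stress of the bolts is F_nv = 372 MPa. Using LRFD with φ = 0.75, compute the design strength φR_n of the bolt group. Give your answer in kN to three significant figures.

A_b = π × 27² / 4 = 572.6 mm².
R_n = F_nv · A_b · n · n_s = 372 × 572.6 × 8 × 1 / 1000 = 1704 kN.
Design strength φR_n = 0.75 × 1704 = 1280 kN.

1280 kN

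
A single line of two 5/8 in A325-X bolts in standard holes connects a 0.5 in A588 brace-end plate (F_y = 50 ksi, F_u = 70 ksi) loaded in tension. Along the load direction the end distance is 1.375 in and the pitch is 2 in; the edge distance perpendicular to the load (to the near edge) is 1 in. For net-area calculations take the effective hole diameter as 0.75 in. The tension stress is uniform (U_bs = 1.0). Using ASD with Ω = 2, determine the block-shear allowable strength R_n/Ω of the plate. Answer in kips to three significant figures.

Shear plane L_v = 1.375 + 1·2 = 3.375 in; A_gv = 3.375 × 0.5 = 1.688 in².
A_nv = (3.375 − 1.5·0.75) × 0.5 = 1.125 in².
A_nt = (1 − 0.5·0.75) × 0.5 = 0.3125 in².
0.6 F_u A_nv = 47.25 kips; 0.6 F_y A_gv = 50.62 kips → shear rupture governs the shear term.
R_n = 47.25 + 1.0 × 70 × 0.3125 = 69.12 kips.
Allowable strength R_n/Ω = 69.12 / 2 = 34.6 kips.

34.6 kips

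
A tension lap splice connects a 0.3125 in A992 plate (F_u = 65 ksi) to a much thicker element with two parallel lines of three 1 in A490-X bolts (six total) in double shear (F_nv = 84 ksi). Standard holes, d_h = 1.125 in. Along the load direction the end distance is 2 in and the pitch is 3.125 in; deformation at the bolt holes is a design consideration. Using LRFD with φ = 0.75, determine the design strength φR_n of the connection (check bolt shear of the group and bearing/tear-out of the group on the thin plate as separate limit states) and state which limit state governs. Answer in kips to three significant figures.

199 kips (bearing governs)

Bolt shear: A_b = π·1²/4 = 0.7854 in²; R_n = 84 × 0.7854 × 6 × 2 = 791.7 kips → 0.75 × 791.7 = 594 kips.
Bearing (1.2 l_c t F_u ≤ 2.4 d t F_u): upper limit = 2.4·1·0.3125·65 = 48.75 kips.
  Edge l_c = 2 − 1.125/2 = 1.438 → r_n = 35.04 kips; interior l_c = 3.125 − 1.125 = 2 → r_n = 48.75 kips.
  R_n,bearing = 2·35.04 + 4·48.75 = 265.1 kips → 0.75 × 265.1 = 199 kips.
Bearing governs: 199 kips.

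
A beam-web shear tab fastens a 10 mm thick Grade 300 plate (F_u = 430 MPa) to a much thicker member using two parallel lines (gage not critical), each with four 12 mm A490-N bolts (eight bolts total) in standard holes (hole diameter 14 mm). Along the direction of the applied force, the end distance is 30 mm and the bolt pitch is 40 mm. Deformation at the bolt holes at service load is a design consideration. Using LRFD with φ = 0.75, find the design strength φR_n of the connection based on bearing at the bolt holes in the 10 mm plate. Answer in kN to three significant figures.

Per bolt r_n = 1.2 l_c t F_u ≤ 2.4 d t F_u; upper limit = 2.4 × 12 × 10 × 430 / 1000 = 123.8 kN.
Edge bolt: l_c = 30 − 14/2 = 23 mm → 1.2 × 23 × 10 × 430 / 1000 = 118.7 → r_n = 118.7 kN.
Interior bolts: l_c = 40 − 14 = 26 mm → 1.2 × 26 × 10 × 430 / 1000 = 134.2 → r_n = 123.8 kN.
R_n = 2 × 118.7 + 6 × 123.8 = 980.4 kN.
Design strength φR_n = 0.75 × 980.4 = 735 kN.

735 kN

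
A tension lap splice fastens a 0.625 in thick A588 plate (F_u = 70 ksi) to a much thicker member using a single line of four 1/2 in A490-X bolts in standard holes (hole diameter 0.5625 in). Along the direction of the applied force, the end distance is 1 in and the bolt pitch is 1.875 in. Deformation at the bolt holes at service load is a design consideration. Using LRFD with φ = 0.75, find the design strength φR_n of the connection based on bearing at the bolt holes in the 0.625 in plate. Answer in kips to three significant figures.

146 kips

Per bolt r_n = 1.2 l_c t F_u ≤ 2.4 d t F_u; upper limit = 2.4 × 0.5 × 0.625 × 70 = 52.5 kips.
Edge bolt: l_c = 1 − 0.5625/2 = 0.7188 in → 1.2 × 0.7188 × 0.625 × 70 = 37.73 → r_n = 37.73 kips.
Interior bolts: l_c = 1.875 − 0.5625 = 1.312 in → 1.2 × 1.312 × 0.625 × 70 = 68.91 → r_n = 52.5 kips.
R_n = 1 × 37.73 + 3 × 52.5 = 195.2 kips.
Design strength φR_n = 0.75 × 195.2 = 146 kips.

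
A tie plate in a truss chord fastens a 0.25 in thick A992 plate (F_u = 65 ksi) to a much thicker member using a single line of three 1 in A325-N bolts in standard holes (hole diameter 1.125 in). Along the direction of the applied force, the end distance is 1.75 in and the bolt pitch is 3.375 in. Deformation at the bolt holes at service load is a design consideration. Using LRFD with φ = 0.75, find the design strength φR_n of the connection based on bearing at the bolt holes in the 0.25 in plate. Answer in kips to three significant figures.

Per bolt r_n = 1.2 l_c t F_u ≤ 2.4 d t F_u; upper limit = 2.4 × 1 × 0.25 × 65 = 39 kips.
Edge bolt: l_c = 1.75 − 1.125/2 = 1.188 in → 1.2 × 1.188 × 0.25 × 65 = 23.16 → r_n = 23.16 kips.
Interior bolts: l_c = 3.375 − 1.125 = 2.25 in → 1.2 × 2.25 × 0.25 × 65 = 43.87 → r_n = 39 kips.
R_n = 1 × 23.16 + 2 × 39 = 101.2 kips.
Design strength φR_n = 0.75 × 101.2 = 75.9 kips.

75.9 kips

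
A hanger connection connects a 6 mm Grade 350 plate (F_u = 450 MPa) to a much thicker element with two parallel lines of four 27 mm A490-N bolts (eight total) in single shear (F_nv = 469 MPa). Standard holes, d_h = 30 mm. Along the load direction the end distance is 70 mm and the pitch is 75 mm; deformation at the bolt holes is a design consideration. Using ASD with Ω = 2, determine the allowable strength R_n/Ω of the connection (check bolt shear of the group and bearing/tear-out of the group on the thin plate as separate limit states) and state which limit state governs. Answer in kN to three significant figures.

Bolt shear: A_b = π·27²/4 = 572.6 mm²; R_n = 469 × 572.6 × 8 × 1 / 1000 = 2148 kN → 2148 / 2 = 1070 kN.
Bearing (1.2 l_c t F_u ≤ 2.4 d t F_u): upper limit = 2.4·27·6·450 / 1000 = 175 kN.
  Edge l_c = 70 − 30/2 = 55 → r_n = 175 kN; interior l_c = 75 − 30 = 45 → r_n = 145.8 kN.
  R_n,bearing = 2·175 + 6·145.8 = 1225 kN → 1225 / 2 = 612 kN.
Bearing governs: 612 kN.

612 kN (bearing governs)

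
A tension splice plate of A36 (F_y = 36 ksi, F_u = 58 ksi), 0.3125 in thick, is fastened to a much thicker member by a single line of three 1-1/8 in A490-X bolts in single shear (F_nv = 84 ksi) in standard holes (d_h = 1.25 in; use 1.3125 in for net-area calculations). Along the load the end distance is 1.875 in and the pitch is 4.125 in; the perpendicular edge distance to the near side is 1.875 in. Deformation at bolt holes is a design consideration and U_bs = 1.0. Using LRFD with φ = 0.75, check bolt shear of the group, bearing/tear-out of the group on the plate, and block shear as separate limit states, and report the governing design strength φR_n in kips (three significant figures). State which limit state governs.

67.8 kips (block shear governs)

Bolt shear: A_b = π·1.125²/4 = 0.994 in²; R_n = 84 × 0.994 × 3 × 1 = 250.5 kips → 0.75 × 250.5 = 188 kips.
Bearing: edge l_c = 1.25, r_n = 27.19 kips; interior l_c = 2.875, r_n = 48.94 kips; R_n = 27.19 + 2·48.94 = 125.1 kips → 93.8 kips.
Block shear: A_gv = 3.164, A_nv = 2.139, A_nt = 0.3809 in²; R_n = min(0.6F_uA_nv, 0.6F_yA_gv) + U_bs·F_u·A_nt = 90.43 kips → 67.8 kips.
Block shear governs: 67.8 kips.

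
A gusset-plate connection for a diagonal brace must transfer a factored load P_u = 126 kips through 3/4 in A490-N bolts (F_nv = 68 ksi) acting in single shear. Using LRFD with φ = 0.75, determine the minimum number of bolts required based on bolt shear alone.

A_b = π·0.75²/4 = 0.4418 in².
Per-bolt design strength φR_n = 0.75 × 68 × 0.4418 × 1 = 22.53 kips.
n ≥ 126 / 22.53 = 5.592 → use 6 bolts.

6 bolts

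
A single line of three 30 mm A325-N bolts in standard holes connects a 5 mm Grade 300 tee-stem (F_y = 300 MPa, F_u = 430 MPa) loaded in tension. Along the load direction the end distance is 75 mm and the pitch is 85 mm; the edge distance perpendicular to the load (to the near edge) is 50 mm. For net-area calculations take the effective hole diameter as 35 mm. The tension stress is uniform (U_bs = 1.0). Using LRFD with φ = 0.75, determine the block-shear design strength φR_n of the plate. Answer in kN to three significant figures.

Shear plane L_v = 75 + 2·85 = 245 mm; A_gv = 245 × 5 = 1225 mm².
A_nv = (245 − 2.5·35) × 5 = 787.5 mm².
A_nt = (50 − 0.5·35) × 5 = 162.5 mm².
0.6 F_u A_nv = 203.2 kN; 0.6 F_y A_gv = 220.5 kN → shear rupture governs the shear term.
R_n = 203.2 + 1.0 × 430 × 162.5 / 1000 = 273.1 kN.
Design strength φR_n = 0.75 × 273.1 = 205 kN.

205 kN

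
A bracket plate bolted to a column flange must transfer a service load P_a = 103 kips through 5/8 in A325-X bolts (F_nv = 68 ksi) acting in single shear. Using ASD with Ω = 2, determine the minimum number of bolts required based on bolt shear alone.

A_b = π·0.625²/4 = 0.3068 in².
Per-bolt allowable strength R_n/Ω = 68 × 0.3068 × 1 / 2 = 10.43 kips.
n ≥ 103 / 10.43 = 9.874 → use 10 bolts.

10 bolts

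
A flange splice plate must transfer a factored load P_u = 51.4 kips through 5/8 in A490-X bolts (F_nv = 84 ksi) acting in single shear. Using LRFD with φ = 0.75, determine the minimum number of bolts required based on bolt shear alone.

3 bolts

A_b = π·0.625²/4 = 0.3068 in².
Per-bolt design strength φR_n = 0.75 × 84 × 0.3068 × 1 = 19.33 kips.
n ≥ 51.4 / 19.33 = 2.659 → use 3 bolts.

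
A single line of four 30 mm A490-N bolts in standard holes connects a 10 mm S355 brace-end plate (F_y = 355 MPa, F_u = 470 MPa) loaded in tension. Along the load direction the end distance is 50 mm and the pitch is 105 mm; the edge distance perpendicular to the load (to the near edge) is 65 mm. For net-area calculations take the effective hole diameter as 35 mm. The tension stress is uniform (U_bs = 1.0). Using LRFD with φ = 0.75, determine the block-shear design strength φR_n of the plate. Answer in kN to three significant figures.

680 kN

Shear plane L_v = 50 + 3·105 = 365 mm; A_gv = 365 × 10 = 3650 mm².
A_nv = (365 − 3.5·35) × 10 = 2425 mm².
A_nt = (65 − 0.5·35) × 10 = 475 mm².
0.6 F_u A_nv = 683.9 kN; 0.6 F_y A_gv = 777.5 kN → shear rupture governs the shear term.
R_n = 683.9 + 1.0 × 470 × 475 / 1000 = 907.1 kN.
Design strength φR_n = 0.75 × 907.1 = 680 kN.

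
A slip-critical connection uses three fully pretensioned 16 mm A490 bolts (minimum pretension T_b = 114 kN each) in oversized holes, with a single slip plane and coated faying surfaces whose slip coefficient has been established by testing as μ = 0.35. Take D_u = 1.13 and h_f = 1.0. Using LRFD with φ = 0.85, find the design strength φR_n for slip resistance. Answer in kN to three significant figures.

115 kN

R_n = μ · D_u · h_f · T_b · n_s · n_b = 0.35 × 1.13 × 1.0 × 114 × 1 × 3 = 135.3 kN.
Design strength φR_n = 0.85 × 135.3 = 115 kN.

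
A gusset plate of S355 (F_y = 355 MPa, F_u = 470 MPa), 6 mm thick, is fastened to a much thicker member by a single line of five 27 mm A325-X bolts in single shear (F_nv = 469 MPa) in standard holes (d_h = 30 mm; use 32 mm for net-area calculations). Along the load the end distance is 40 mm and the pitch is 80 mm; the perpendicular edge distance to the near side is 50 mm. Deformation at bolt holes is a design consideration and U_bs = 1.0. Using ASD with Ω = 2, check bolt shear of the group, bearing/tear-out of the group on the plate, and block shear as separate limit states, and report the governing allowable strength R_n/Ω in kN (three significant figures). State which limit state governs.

231 kN (block shear governs)

Bolt shear: A_b = π·27²/4 = 572.6 mm²; R_n = 469 × 572.6 × 5 × 1 / 1000 = 1343 kN → 1343 / 2 = 671 kN.
Bearing: edge l_c = 25, r_n = 84.6 kN; interior l_c = 50, r_n = 169.2 kN; R_n = 84.6 + 4·169.2 = 761.4 kN → 381 kN.
Block shear: A_gv = 2160, A_nv = 1296, A_nt = 204 mm²; R_n = min(0.6F_uA_nv, 0.6F_yA_gv) + U_bs·F_u·A_nt = 461.4 kN → 231 kN.
Block shear governs: 231 kN.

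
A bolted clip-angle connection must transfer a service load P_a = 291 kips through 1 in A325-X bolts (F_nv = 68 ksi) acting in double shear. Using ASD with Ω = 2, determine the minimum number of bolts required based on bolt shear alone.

A_b = π·1²/4 = 0.7854 in².
Per-bolt allowable strength R_n/Ω = 68 × 0.7854 × 2 / 2 = 53.41 kips.
n ≥ 291 / 53.41 = 5.449 → use 6 bolts.

6 bolts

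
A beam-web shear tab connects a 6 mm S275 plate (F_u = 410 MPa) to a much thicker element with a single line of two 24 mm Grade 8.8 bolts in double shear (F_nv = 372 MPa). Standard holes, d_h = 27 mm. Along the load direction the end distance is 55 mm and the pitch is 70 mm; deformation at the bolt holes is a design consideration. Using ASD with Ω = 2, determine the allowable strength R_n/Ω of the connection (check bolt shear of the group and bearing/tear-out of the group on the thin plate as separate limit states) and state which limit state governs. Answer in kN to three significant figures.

Bolt shear: A_b = π·24²/4 = 452.4 mm²; R_n = 372 × 452.4 × 2 × 2 / 1000 = 673.2 kN → 673.2 / 2 = 337 kN.
Bearing (1.2 l_c t F_u ≤ 2.4 d t F_u): upper limit = 2.4·24·6·410 / 1000 = 141.7 kN.
  Edge l_c = 55 − 27/2 = 41.5 → r_n = 122.5 kN; interior l_c = 70 − 27 = 43 → r_n = 126.9 kN.
  R_n,bearing = 1·122.5 + 1·126.9 = 249.4 kN → 249.4 / 2 = 125 kN.
Bearing governs: 125 kN.

125 kN (bearing governs)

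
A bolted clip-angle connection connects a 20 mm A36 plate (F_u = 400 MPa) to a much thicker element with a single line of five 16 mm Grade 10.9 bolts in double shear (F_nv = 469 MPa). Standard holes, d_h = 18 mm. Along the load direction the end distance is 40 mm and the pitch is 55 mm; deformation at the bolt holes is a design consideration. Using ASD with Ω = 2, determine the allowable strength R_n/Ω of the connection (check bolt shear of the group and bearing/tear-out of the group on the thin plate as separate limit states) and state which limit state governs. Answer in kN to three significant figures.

471 kN (bolt shear governs)

Bolt shear: A_b = π·16²/4 = 201.1 mm²; R_n = 469 × 201.1 × 5 × 2 / 1000 = 943 kN → 943 / 2 = 471 kN.
Bearing (1.2 l_c t F_u ≤ 2.4 d t F_u): upper limit = 2.4·16·20·400 / 1000 = 307.2 kN.
  Edge l_c = 40 − 18/2 = 31 → r_n = 297.6 kN; interior l_c = 55 − 18 = 37 → r_n = 307.2 kN.
  R_n,bearing = 1·297.6 + 4·307.2 = 1526 kN → 1526 / 2 = 763 kN.
Bolt shear governs: 471 kN.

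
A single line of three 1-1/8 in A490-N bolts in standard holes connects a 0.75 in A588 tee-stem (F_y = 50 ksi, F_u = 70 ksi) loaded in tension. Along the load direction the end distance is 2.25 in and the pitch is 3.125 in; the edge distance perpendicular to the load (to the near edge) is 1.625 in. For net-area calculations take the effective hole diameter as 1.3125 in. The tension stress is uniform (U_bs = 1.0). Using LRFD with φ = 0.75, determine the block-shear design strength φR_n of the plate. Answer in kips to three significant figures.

161 kips

Shear plane L_v = 2.25 + 2·3.125 = 8.5 in; A_gv = 8.5 × 0.75 = 6.375 in².
A_nv = (8.5 − 2.5·1.3125) × 0.75 = 3.914 in².
A_nt = (1.625 − 0.5·1.3125) × 0.75 = 0.7266 in².
0.6 F_u A_nv = 164.4 kips; 0.6 F_y A_gv = 191.2 kips → shear rupture governs the shear term.
R_n = 164.4 + 1.0 × 70 × 0.7266 = 215.2 kips.
Design strength φR_n = 0.75 × 215.2 = 161 kips.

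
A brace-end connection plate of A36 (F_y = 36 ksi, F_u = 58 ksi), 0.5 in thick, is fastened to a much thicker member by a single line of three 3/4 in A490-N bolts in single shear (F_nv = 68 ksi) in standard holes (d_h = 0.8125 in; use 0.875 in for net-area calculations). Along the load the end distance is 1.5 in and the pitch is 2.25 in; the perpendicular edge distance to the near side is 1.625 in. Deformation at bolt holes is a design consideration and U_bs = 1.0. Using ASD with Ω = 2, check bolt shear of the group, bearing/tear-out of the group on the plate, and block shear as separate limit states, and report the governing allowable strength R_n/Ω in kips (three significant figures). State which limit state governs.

Bolt shear: A_b = π·0.75²/4 = 0.4418 in²; R_n = 68 × 0.4418 × 3 × 1 = 90.12 kips → 90.12 / 2 = 45.1 kips.
Bearing: edge l_c = 1.094, r_n = 38.06 kips; interior l_c = 1.438, r_n = 50.02 kips; R_n = 38.06 + 2·50.02 = 138.1 kips → 69.1 kips.
Block shear: A_gv = 3, A_nv = 1.906, A_nt = 0.5938 in²; R_n = min(0.6F_uA_nv, 0.6F_yA_gv) + U_bs·F_u·A_nt = 99.24 kips → 49.6 kips.
Bolt shear governs: 45.1 kips.

45.1 kips (bolt shear governs)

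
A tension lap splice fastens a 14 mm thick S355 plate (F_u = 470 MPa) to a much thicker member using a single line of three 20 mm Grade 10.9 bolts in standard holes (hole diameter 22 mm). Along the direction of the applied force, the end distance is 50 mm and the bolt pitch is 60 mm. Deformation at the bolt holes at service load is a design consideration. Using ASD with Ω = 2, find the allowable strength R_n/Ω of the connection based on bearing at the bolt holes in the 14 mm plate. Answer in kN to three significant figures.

454 kN

Per bolt r_n = 1.2 l_c t F_u ≤ 2.4 d t F_u; upper limit = 2.4 × 20 × 14 × 470 / 1000 = 315.8 kN.
Edge bolt: l_c = 50 − 22/2 = 39 mm → 1.2 × 39 × 14 × 470 / 1000 = 307.9 → r_n = 307.9 kN.
Interior bolts: l_c = 60 − 22 = 38 mm → 1.2 × 38 × 14 × 470 / 1000 = 300 → r_n = 300 kN.
R_n = 1 × 307.9 + 2 × 300 = 908 kN.
Allowable strength R_n/Ω = 908 / 2 = 454 kN.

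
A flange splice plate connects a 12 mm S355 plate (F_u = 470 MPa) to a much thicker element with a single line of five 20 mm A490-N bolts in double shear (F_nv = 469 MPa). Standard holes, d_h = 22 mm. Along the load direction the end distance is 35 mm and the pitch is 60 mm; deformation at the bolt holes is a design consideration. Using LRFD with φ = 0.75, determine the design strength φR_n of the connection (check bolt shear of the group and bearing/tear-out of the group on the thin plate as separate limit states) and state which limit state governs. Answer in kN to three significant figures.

893 kN (bearing governs)

Bolt shear: A_b = π·20²/4 = 314.2 mm²; R_n = 469 × 314.2 × 5 × 2 / 1000 = 1473 kN → 0.75 × 1473 = 1110 kN.
Bearing (1.2 l_c t F_u ≤ 2.4 d t F_u): upper limit = 2.4·20·12·470 / 1000 = 270.7 kN.
  Edge l_c = 35 − 22/2 = 24 → r_n = 162.4 kN; interior l_c = 60 − 22 = 38 → r_n = 257.2 kN.
  R_n,bearing = 1·162.4 + 4·257.2 = 1191 kN → 0.75 × 1191 = 893 kN.
Bearing governs: 893 kN.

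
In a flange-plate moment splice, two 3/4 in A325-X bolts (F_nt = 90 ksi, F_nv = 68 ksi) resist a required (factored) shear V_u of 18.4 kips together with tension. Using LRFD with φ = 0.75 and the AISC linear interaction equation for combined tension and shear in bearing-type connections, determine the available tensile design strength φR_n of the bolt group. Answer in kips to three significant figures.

53.2 kips

A_b = π·0.75²/4 = 0.4418 in²; f_rv = 18.4 / (2 × 0.4418) = 20.82 ksi.
F'_nt = 1.3 F_nt − (F_nt / φF_nv) f_rv = 1.3·90 − (90/(0.75·68))·20.82 = 80.25 ksi, capped at F_nt → F'_nt = 80.25 ksi.
R_n = F'_nt · A_b · n = 80.25 × 0.4418 × 2 = 70.91 kips.
Design strength φR_n = 0.75 × 70.91 = 53.2 kips.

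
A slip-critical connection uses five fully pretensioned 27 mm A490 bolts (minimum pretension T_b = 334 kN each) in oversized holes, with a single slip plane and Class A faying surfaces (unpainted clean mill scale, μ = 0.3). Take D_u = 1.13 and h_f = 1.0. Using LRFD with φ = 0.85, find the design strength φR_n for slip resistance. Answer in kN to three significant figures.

481 kN

R_n = μ · D_u · h_f · T_b · n_s · n_b = 0.3 × 1.13 × 1.0 × 334 × 1 × 5 = 566.1 kN.
Design strength φR_n = 0.85 × 566.1 = 481 kN.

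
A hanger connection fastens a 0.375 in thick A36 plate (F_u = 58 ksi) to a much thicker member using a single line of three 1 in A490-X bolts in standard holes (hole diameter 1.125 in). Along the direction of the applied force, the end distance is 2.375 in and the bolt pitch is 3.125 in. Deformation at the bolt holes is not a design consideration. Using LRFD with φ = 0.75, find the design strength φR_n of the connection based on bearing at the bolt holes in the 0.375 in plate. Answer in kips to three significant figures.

Per bolt r_n = 1.5 l_c t F_u ≤ 3.0 d t F_u; upper limit = 3.0 × 1 × 0.375 × 58 = 65.25 kips.
Edge bolt: l_c = 2.375 − 1.125/2 = 1.812 in → 1.5 × 1.812 × 0.375 × 58 = 59.13 → r_n = 59.13 kips.
Interior bolts: l_c = 3.125 − 1.125 = 2 in → 1.5 × 2 × 0.375 × 58 = 65.25 → r_n = 65.25 kips.
R_n = 1 × 59.13 + 2 × 65.25 = 189.6 kips.
Design strength φR_n = 0.75 × 189.6 = 142 kips.

142 kips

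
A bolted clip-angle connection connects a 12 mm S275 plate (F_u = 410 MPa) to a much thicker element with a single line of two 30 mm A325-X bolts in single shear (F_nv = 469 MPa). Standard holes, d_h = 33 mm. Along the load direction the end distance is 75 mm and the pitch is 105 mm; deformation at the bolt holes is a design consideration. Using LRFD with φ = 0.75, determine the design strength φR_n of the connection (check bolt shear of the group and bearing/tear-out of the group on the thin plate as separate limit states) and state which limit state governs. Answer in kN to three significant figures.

497 kN (bolt shear governs)

Bolt shear: A_b = π·30²/4 = 706.9 mm²; R_n = 469 × 706.9 × 2 × 1 / 1000 = 663 kN → 0.75 × 663 = 497 kN.
Bearing (1.2 l_c t F_u ≤ 2.4 d t F_u): upper limit = 2.4·30·12·410 / 1000 = 354.2 kN.
  Edge l_c = 75 − 33/2 = 58.5 → r_n = 345.4 kN; interior l_c = 105 − 33 = 72 → r_n = 354.2 kN.
  R_n,bearing = 1·345.4 + 1·354.2 = 699.6 kN → 0.75 × 699.6 = 525 kN.
Bolt shear governs: 497 kN.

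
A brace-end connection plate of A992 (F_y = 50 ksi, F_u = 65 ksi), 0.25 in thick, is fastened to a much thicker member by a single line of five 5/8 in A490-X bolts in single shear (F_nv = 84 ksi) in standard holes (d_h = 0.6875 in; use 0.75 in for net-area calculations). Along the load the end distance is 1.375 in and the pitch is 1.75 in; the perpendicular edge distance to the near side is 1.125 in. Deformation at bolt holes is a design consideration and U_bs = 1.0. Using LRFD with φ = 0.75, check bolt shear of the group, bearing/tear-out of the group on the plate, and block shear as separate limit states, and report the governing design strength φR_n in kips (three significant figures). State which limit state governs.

Bolt shear: A_b = π·0.625²/4 = 0.3068 in²; R_n = 84 × 0.3068 × 5 × 1 = 128.9 kips → 0.75 × 128.9 = 96.6 kips.
Bearing: edge l_c = 1.031, r_n = 20.11 kips; interior l_c = 1.062, r_n = 20.72 kips; R_n = 20.11 + 4·20.72 = 103 kips → 77.2 kips.
Block shear: A_gv = 2.094, A_nv = 1.25, A_nt = 0.1875 in²; R_n = min(0.6F_uA_nv, 0.6F_yA_gv) + U_bs·F_u·A_nt = 60.94 kips → 45.7 kips.
Block shear governs: 45.7 kips.

45.7 kips (block shear governs)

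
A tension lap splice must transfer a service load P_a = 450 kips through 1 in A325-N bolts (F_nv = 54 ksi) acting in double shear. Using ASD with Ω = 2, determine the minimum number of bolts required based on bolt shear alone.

A_b = π·1²/4 = 0.7854 in².
Per-bolt allowable strength R_n/Ω = 54 × 0.7854 × 2 / 2 = 42.41 kips.
n ≥ 450 / 42.41 = 10.61 → use 11 bolts.

11 bolts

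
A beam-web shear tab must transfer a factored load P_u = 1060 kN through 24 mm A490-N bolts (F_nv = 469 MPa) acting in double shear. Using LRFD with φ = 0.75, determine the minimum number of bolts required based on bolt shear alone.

4 bolts

A_b = π·24²/4 = 452.4 mm².
Per-bolt design strength φR_n = 0.75 × 469 × 452.4 × 2 / 1000 = 318.3 kN.
n ≥ 1060 / 318.3 = 3.331 → use 4 bolts.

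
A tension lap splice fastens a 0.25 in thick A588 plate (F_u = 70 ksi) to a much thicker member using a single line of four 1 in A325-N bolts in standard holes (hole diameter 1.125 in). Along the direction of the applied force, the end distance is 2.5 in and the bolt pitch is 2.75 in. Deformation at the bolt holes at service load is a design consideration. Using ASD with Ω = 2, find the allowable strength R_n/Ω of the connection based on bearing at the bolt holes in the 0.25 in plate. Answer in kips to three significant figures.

71.5 kips

Per bolt r_n = 1.2 l_c t F_u ≤ 2.4 d t F_u; upper limit = 2.4 × 1 × 0.25 × 70 = 42 kips.
Edge bolt: l_c = 2.5 − 1.125/2 = 1.938 in → 1.2 × 1.938 × 0.25 × 70 = 40.69 → r_n = 40.69 kips.
Interior bolts: l_c = 2.75 − 1.125 = 1.625 in → 1.2 × 1.625 × 0.25 × 70 = 34.12 → r_n = 34.12 kips.
R_n = 1 × 40.69 + 3 × 34.12 = 143.1 kips.
Allowable strength R_n/Ω = 143.1 / 2 = 71.5 kips.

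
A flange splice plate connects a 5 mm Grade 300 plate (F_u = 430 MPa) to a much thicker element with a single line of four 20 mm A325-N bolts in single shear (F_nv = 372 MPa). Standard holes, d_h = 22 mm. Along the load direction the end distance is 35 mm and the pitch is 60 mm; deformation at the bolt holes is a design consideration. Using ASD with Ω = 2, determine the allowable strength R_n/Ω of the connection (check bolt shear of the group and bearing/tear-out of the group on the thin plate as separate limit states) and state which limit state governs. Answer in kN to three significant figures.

Bolt shear: A_b = π·20²/4 = 314.2 mm²; R_n = 372 × 314.2 × 4 × 1 / 1000 = 467.5 kN → 467.5 / 2 = 234 kN.
Bearing (1.2 l_c t F_u ≤ 2.4 d t F_u): upper limit = 2.4·20·5·430 / 1000 = 103.2 kN.
  Edge l_c = 35 − 22/2 = 24 → r_n = 61.92 kN; interior l_c = 60 − 22 = 38 → r_n = 98.04 kN.
  R_n,bearing = 1·61.92 + 3·98.04 = 356 kN → 356 / 2 = 178 kN.
Bearing governs: 178 kN.

178 kN (bearing governs)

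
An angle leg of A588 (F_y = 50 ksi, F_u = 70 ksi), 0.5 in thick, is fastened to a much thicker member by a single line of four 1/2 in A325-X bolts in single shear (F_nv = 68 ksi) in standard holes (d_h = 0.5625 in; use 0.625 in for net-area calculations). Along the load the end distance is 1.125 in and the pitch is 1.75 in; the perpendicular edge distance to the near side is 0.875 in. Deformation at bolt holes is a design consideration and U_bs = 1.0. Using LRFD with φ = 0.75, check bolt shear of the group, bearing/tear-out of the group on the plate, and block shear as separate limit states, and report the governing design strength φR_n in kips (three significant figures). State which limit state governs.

Bolt shear: A_b = π·0.5²/4 = 0.1963 in²; R_n = 68 × 0.1963 × 4 × 1 = 53.41 kips → 0.75 × 53.41 = 40.1 kips.
Bearing: edge l_c = 0.8438, r_n = 35.44 kips; interior l_c = 1.188, r_n = 42 kips; R_n = 35.44 + 3·42 = 161.4 kips → 121 kips.
Block shear: A_gv = 3.188, A_nv = 2.094, A_nt = 0.2812 in²; R_n = min(0.6F_uA_nv, 0.6F_yA_gv) + U_bs·F_u·A_nt = 107.6 kips → 80.7 kips.
Bolt shear governs: 40.1 kips.

40.1 kips (bolt shear governs)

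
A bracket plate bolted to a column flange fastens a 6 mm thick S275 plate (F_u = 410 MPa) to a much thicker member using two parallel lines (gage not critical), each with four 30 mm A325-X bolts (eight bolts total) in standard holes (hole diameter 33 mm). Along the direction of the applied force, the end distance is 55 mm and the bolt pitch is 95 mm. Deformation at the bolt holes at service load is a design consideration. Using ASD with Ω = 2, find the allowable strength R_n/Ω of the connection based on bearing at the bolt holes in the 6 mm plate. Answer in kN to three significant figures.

645 kN

Per bolt r_n = 1.2 l_c t F_u ≤ 2.4 d t F_u; upper limit = 2.4 × 30 × 6 × 410 / 1000 = 177.1 kN.
Edge bolt: l_c = 55 − 33/2 = 38.5 mm → 1.2 × 38.5 × 6 × 410 / 1000 = 113.7 → r_n = 113.7 kN.
Interior bolts: l_c = 95 − 33 = 62 mm → 1.2 × 62 × 6 × 410 / 1000 = 183 → r_n = 177.1 kN.
R_n = 2 × 113.7 + 6 × 177.1 = 1290 kN.
Allowable strength R_n/Ω = 1290 / 2 = 645 kN.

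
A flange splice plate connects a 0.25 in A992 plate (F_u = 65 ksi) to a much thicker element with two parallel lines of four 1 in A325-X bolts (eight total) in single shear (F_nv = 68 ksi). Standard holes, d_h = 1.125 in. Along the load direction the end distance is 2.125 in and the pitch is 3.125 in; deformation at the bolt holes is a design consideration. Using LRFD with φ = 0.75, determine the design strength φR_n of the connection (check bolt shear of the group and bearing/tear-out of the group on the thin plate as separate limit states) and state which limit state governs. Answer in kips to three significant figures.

221 kips (bearing governs)

Bolt shear: A_b = π·1²/4 = 0.7854 in²; R_n = 68 × 0.7854 × 8 × 1 = 427.3 kips → 0.75 × 427.3 = 320 kips.
Bearing (1.2 l_c t F_u ≤ 2.4 d t F_u): upper limit = 2.4·1·0.25·65 = 39 kips.
  Edge l_c = 2.125 − 1.125/2 = 1.562 → r_n = 30.47 kips; interior l_c = 3.125 − 1.125 = 2 → r_n = 39 kips.
  R_n,bearing = 2·30.47 + 6·39 = 294.9 kips → 0.75 × 294.9 = 221 kips.
Bearing governs: 221 kips.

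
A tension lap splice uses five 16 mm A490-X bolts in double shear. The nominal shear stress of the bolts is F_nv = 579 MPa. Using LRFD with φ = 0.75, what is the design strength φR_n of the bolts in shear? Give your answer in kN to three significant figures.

A_b = π × 16² / 4 = 201.1 mm².
R_n = F_nv · A_b · n · n_s = 579 × 201.1 × 5 × 2 / 1000 = 1164 kN.
Design strength φR_n = 0.75 × 1164 = 873 kN.

873 kN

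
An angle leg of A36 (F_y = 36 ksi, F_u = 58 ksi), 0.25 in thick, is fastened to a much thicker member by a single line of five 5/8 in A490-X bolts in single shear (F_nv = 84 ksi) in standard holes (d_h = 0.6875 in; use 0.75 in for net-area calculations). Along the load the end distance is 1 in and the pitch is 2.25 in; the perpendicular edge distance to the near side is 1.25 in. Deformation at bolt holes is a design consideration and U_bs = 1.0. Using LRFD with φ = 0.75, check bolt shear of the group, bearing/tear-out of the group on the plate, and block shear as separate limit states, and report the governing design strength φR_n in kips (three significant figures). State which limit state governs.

50 kips (block shear governs)

Bolt shear: A_b = π·0.625²/4 = 0.3068 in²; R_n = 84 × 0.3068 × 5 × 1 = 128.9 kips → 0.75 × 128.9 = 96.6 kips.
Bearing: edge l_c = 0.6562, r_n = 11.42 kips; interior l_c = 1.562, r_n = 21.75 kips; R_n = 11.42 + 4·21.75 = 98.42 kips → 73.8 kips.
Block shear: A_gv = 2.5, A_nv = 1.656, A_nt = 0.2188 in²; R_n = min(0.6F_uA_nv, 0.6F_yA_gv) + U_bs·F_u·A_nt = 66.69 kips → 50 kips.
Block shear governs: 50 kips.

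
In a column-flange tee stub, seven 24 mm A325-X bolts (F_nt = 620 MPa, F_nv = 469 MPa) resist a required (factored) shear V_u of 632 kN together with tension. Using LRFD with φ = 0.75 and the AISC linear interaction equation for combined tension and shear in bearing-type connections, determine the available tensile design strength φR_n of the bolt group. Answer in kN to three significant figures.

A_b = π·24²/4 = 452.4 mm²; f_rv = 632 × 1000 / (7 × 452.4) = 199.6 MPa.
F'_nt = 1.3 F_nt − (F_nt / φF_nv) f_rv = 1.3·620 − (620/(0.75·469))·199.6 = 454.2 MPa, capped at F_nt → F'_nt = 454.2 MPa.
R_n = F'_nt · A_b · n = 454.2 × 452.4 × 7 / 1000 = 1438 kN.
Design strength φR_n = 0.75 × 1438 = 1080 kN.

1080 kN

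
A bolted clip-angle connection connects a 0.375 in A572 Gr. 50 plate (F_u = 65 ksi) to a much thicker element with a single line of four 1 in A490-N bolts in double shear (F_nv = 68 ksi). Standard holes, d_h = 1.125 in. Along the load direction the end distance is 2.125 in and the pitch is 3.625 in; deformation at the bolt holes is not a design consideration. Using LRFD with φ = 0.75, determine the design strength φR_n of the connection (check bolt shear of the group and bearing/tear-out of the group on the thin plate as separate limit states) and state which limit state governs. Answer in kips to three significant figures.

Bolt shear: A_b = π·1²/4 = 0.7854 in²; R_n = 68 × 0.7854 × 4 × 2 = 427.3 kips → 0.75 × 427.3 = 320 kips.
Bearing (1.5 l_c t F_u ≤ 3.0 d t F_u): upper limit = 3.0·1·0.375·65 = 73.12 kips.
  Edge l_c = 2.125 − 1.125/2 = 1.562 → r_n = 57.13 kips; interior l_c = 3.625 − 1.125 = 2.5 → r_n = 73.12 kips.
  R_n,bearing = 1·57.13 + 3·73.12 = 276.5 kips → 0.75 × 276.5 = 207 kips.
Bearing governs: 207 kips.

207 kips (bearing governs)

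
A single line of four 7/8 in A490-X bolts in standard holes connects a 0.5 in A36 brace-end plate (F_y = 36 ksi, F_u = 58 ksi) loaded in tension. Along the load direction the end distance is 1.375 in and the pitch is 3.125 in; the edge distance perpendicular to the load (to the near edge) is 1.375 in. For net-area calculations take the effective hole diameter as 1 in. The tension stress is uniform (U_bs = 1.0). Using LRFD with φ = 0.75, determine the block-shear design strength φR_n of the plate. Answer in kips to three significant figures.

Shear plane L_v = 1.375 + 3·3.125 = 10.75 in; A_gv = 10.75 × 0.5 = 5.375 in².
A_nv = (10.75 − 3.5·1) × 0.5 = 3.625 in².
A_nt = (1.375 − 0.5·1) × 0.5 = 0.4375 in².
0.6 F_u A_nv = 126.1 kips; 0.6 F_y A_gv = 116.1 kips → shear yielding governs the shear term.
R_n = 116.1 + 1.0 × 58 × 0.4375 = 141.5 kips.
Design strength φR_n = 0.75 × 141.5 = 106 kips.

106 kips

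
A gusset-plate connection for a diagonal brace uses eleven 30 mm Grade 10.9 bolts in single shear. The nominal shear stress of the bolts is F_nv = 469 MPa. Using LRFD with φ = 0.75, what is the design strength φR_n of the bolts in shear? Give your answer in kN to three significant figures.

A_b = π × 30² / 4 = 706.9 mm².
R_n = F_nv · A_b · n · n_s = 469 × 706.9 × 11 × 1 / 1000 = 3647 kN.
Design strength φR_n = 0.75 × 3647 = 2740 kN.

2740 kN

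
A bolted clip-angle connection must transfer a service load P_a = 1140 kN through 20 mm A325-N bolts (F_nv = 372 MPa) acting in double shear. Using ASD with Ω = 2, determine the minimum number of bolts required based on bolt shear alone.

10 bolts

A_b = π·20²/4 = 314.2 mm².
Per-bolt allowable strength R_n/Ω = 372 × 314.2 × 2 / 1000 / 2 = 116.9 kN.
n ≥ 1140 / 116.9 = 9.755 → use 10 bolts.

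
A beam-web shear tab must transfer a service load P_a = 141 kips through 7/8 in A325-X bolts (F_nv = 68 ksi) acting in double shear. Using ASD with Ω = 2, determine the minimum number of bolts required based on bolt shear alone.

4 bolts

A_b = π·0.875²/4 = 0.6013 in².
Per-bolt allowable strength R_n/Ω = 68 × 0.6013 × 2 / 2 = 40.89 kips.
n ≥ 141 / 40.89 = 3.448 → use 4 bolts.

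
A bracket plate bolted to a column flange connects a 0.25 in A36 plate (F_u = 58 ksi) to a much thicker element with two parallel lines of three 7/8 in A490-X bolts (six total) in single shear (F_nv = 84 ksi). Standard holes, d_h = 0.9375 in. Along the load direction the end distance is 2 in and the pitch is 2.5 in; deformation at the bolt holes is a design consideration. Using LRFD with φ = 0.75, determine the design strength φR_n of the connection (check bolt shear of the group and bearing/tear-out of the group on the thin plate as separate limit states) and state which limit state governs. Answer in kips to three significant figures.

Bolt shear: A_b = π·0.875²/4 = 0.6013 in²; R_n = 84 × 0.6013 × 6 × 1 = 303.1 kips → 0.75 × 303.1 = 227 kips.
Bearing (1.2 l_c t F_u ≤ 2.4 d t F_u): upper limit = 2.4·0.875·0.25·58 = 30.45 kips.
  Edge l_c = 2 − 0.9375/2 = 1.531 → r_n = 26.64 kips; interior l_c = 2.5 − 0.9375 = 1.562 → r_n = 27.19 kips.
  R_n,bearing = 2·26.64 + 4·27.19 = 162 kips → 0.75 × 162 = 122 kips.
Bearing governs: 122 kips.

122 kips (bearing governs)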